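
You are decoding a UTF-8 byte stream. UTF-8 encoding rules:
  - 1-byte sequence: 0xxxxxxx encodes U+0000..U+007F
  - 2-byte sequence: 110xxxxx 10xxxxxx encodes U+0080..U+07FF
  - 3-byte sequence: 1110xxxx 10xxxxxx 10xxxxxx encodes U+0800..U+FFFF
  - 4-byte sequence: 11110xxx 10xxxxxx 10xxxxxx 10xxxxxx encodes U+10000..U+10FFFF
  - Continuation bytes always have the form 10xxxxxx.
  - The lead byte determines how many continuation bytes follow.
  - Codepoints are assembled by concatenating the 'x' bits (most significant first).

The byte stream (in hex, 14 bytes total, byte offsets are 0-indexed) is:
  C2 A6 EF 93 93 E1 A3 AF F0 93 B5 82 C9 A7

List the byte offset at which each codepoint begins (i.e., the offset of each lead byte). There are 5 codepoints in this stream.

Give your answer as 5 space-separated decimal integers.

Byte[0]=C2: 2-byte lead, need 1 cont bytes. acc=0x2
Byte[1]=A6: continuation. acc=(acc<<6)|0x26=0xA6
Completed: cp=U+00A6 (starts at byte 0)
Byte[2]=EF: 3-byte lead, need 2 cont bytes. acc=0xF
Byte[3]=93: continuation. acc=(acc<<6)|0x13=0x3D3
Byte[4]=93: continuation. acc=(acc<<6)|0x13=0xF4D3
Completed: cp=U+F4D3 (starts at byte 2)
Byte[5]=E1: 3-byte lead, need 2 cont bytes. acc=0x1
Byte[6]=A3: continuation. acc=(acc<<6)|0x23=0x63
Byte[7]=AF: continuation. acc=(acc<<6)|0x2F=0x18EF
Completed: cp=U+18EF (starts at byte 5)
Byte[8]=F0: 4-byte lead, need 3 cont bytes. acc=0x0
Byte[9]=93: continuation. acc=(acc<<6)|0x13=0x13
Byte[10]=B5: continuation. acc=(acc<<6)|0x35=0x4F5
Byte[11]=82: continuation. acc=(acc<<6)|0x02=0x13D42
Completed: cp=U+13D42 (starts at byte 8)
Byte[12]=C9: 2-byte lead, need 1 cont bytes. acc=0x9
Byte[13]=A7: continuation. acc=(acc<<6)|0x27=0x267
Completed: cp=U+0267 (starts at byte 12)

Answer: 0 2 5 8 12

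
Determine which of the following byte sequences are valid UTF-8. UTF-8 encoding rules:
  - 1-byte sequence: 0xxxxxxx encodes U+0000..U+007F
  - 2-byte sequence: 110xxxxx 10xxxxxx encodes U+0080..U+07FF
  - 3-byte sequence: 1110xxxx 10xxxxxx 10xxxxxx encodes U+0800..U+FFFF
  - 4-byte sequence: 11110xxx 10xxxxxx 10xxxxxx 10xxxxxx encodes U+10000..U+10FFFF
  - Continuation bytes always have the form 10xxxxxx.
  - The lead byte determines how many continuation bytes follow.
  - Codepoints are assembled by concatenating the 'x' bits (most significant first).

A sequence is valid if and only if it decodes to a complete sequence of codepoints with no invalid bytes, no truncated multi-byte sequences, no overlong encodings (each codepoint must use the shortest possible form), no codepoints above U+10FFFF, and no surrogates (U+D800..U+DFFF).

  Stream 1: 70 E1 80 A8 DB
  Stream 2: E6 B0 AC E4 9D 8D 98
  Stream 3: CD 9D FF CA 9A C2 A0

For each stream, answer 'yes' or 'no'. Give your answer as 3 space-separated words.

Answer: no no no

Derivation:
Stream 1: error at byte offset 5. INVALID
Stream 2: error at byte offset 6. INVALID
Stream 3: error at byte offset 2. INVALID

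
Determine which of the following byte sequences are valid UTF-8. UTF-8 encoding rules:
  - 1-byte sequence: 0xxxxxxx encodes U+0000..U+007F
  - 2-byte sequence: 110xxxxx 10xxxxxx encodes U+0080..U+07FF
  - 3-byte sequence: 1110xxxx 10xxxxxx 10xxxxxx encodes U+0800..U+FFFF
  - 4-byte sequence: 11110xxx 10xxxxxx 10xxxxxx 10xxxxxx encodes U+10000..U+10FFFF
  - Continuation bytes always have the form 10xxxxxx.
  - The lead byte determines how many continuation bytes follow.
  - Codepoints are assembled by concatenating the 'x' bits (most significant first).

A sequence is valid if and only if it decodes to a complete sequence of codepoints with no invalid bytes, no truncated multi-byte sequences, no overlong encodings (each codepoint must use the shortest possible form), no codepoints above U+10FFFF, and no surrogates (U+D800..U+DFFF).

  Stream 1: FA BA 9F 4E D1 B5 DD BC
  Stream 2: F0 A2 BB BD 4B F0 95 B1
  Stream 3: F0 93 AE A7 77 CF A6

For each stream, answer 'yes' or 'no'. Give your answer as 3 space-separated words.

Answer: no no yes

Derivation:
Stream 1: error at byte offset 0. INVALID
Stream 2: error at byte offset 8. INVALID
Stream 3: decodes cleanly. VALID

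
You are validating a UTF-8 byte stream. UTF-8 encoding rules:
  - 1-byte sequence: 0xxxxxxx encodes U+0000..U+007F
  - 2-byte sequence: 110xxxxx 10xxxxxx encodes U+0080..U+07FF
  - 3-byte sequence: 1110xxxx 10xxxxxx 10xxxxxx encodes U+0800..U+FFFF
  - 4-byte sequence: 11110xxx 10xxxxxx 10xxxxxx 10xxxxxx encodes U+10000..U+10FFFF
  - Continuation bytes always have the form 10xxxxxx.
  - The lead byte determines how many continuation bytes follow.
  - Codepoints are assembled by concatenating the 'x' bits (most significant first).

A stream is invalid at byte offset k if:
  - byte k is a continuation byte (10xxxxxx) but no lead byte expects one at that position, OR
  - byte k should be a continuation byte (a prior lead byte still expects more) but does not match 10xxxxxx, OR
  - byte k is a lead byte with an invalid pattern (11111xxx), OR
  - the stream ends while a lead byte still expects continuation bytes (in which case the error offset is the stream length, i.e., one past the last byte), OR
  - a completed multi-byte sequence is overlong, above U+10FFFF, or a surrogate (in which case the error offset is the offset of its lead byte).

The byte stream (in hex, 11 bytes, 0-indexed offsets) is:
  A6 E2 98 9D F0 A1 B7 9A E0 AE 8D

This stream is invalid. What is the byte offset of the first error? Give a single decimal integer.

Byte[0]=A6: INVALID lead byte (not 0xxx/110x/1110/11110)

Answer: 0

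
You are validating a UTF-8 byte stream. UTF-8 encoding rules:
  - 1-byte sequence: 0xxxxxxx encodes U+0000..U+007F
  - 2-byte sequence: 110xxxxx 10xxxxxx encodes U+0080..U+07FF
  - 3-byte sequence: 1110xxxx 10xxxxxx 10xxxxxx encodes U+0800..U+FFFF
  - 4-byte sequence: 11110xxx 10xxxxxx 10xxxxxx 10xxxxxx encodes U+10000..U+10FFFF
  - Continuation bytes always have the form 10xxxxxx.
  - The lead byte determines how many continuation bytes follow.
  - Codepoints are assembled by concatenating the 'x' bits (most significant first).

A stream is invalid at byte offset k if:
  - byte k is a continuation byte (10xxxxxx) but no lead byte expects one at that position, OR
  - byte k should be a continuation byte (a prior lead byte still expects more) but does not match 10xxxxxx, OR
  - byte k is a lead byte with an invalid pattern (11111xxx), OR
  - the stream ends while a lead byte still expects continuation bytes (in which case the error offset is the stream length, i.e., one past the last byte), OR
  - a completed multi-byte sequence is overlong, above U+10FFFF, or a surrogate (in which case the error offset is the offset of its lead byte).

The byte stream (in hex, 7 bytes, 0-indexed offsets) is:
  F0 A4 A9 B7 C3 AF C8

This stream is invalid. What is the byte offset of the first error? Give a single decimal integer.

Byte[0]=F0: 4-byte lead, need 3 cont bytes. acc=0x0
Byte[1]=A4: continuation. acc=(acc<<6)|0x24=0x24
Byte[2]=A9: continuation. acc=(acc<<6)|0x29=0x929
Byte[3]=B7: continuation. acc=(acc<<6)|0x37=0x24A77
Completed: cp=U+24A77 (starts at byte 0)
Byte[4]=C3: 2-byte lead, need 1 cont bytes. acc=0x3
Byte[5]=AF: continuation. acc=(acc<<6)|0x2F=0xEF
Completed: cp=U+00EF (starts at byte 4)
Byte[6]=C8: 2-byte lead, need 1 cont bytes. acc=0x8
Byte[7]: stream ended, expected continuation. INVALID

Answer: 7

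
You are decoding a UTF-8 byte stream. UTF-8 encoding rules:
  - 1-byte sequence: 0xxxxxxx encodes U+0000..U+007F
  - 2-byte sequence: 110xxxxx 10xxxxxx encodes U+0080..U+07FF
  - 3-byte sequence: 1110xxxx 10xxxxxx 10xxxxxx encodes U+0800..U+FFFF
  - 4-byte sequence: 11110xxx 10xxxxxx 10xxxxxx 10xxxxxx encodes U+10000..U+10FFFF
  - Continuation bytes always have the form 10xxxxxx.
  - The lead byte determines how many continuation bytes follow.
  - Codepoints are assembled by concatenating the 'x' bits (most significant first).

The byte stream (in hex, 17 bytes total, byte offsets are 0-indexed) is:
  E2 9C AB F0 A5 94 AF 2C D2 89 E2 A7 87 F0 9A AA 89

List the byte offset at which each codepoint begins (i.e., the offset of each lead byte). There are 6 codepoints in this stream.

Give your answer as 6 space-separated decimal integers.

Byte[0]=E2: 3-byte lead, need 2 cont bytes. acc=0x2
Byte[1]=9C: continuation. acc=(acc<<6)|0x1C=0x9C
Byte[2]=AB: continuation. acc=(acc<<6)|0x2B=0x272B
Completed: cp=U+272B (starts at byte 0)
Byte[3]=F0: 4-byte lead, need 3 cont bytes. acc=0x0
Byte[4]=A5: continuation. acc=(acc<<6)|0x25=0x25
Byte[5]=94: continuation. acc=(acc<<6)|0x14=0x954
Byte[6]=AF: continuation. acc=(acc<<6)|0x2F=0x2552F
Completed: cp=U+2552F (starts at byte 3)
Byte[7]=2C: 1-byte ASCII. cp=U+002C
Byte[8]=D2: 2-byte lead, need 1 cont bytes. acc=0x12
Byte[9]=89: continuation. acc=(acc<<6)|0x09=0x489
Completed: cp=U+0489 (starts at byte 8)
Byte[10]=E2: 3-byte lead, need 2 cont bytes. acc=0x2
Byte[11]=A7: continuation. acc=(acc<<6)|0x27=0xA7
Byte[12]=87: continuation. acc=(acc<<6)|0x07=0x29C7
Completed: cp=U+29C7 (starts at byte 10)
Byte[13]=F0: 4-byte lead, need 3 cont bytes. acc=0x0
Byte[14]=9A: continuation. acc=(acc<<6)|0x1A=0x1A
Byte[15]=AA: continuation. acc=(acc<<6)|0x2A=0x6AA
Byte[16]=89: continuation. acc=(acc<<6)|0x09=0x1AA89
Completed: cp=U+1AA89 (starts at byte 13)

Answer: 0 3 7 8 10 13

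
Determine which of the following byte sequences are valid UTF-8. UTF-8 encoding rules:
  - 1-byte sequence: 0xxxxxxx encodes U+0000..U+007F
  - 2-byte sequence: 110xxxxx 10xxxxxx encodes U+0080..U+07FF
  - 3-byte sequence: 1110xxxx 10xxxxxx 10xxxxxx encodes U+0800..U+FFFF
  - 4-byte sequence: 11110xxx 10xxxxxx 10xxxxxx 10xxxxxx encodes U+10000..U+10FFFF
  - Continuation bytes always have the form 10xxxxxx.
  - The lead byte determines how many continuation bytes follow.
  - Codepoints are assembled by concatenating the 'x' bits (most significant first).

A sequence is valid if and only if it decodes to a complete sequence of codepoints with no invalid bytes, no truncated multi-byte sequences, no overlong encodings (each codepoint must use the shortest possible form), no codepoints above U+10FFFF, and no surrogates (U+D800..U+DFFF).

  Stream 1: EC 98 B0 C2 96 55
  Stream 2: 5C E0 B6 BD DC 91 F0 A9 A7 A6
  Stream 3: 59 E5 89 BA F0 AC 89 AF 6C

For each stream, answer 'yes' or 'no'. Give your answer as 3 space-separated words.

Stream 1: decodes cleanly. VALID
Stream 2: decodes cleanly. VALID
Stream 3: decodes cleanly. VALID

Answer: yes yes yes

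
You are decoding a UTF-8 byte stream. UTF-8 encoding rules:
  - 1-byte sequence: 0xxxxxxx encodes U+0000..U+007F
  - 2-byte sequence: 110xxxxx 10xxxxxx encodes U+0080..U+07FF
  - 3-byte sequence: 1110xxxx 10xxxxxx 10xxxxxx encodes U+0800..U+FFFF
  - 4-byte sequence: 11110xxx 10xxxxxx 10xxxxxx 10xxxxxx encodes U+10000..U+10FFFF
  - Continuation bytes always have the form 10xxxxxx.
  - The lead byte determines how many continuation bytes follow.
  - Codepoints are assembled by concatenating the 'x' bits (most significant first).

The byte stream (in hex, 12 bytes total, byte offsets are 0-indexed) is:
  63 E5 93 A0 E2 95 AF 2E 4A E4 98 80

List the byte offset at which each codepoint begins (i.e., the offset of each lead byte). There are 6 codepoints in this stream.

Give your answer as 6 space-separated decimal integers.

Answer: 0 1 4 7 8 9

Derivation:
Byte[0]=63: 1-byte ASCII. cp=U+0063
Byte[1]=E5: 3-byte lead, need 2 cont bytes. acc=0x5
Byte[2]=93: continuation. acc=(acc<<6)|0x13=0x153
Byte[3]=A0: continuation. acc=(acc<<6)|0x20=0x54E0
Completed: cp=U+54E0 (starts at byte 1)
Byte[4]=E2: 3-byte lead, need 2 cont bytes. acc=0x2
Byte[5]=95: continuation. acc=(acc<<6)|0x15=0x95
Byte[6]=AF: continuation. acc=(acc<<6)|0x2F=0x256F
Completed: cp=U+256F (starts at byte 4)
Byte[7]=2E: 1-byte ASCII. cp=U+002E
Byte[8]=4A: 1-byte ASCII. cp=U+004A
Byte[9]=E4: 3-byte lead, need 2 cont bytes. acc=0x4
Byte[10]=98: continuation. acc=(acc<<6)|0x18=0x118
Byte[11]=80: continuation. acc=(acc<<6)|0x00=0x4600
Completed: cp=U+4600 (starts at byte 9)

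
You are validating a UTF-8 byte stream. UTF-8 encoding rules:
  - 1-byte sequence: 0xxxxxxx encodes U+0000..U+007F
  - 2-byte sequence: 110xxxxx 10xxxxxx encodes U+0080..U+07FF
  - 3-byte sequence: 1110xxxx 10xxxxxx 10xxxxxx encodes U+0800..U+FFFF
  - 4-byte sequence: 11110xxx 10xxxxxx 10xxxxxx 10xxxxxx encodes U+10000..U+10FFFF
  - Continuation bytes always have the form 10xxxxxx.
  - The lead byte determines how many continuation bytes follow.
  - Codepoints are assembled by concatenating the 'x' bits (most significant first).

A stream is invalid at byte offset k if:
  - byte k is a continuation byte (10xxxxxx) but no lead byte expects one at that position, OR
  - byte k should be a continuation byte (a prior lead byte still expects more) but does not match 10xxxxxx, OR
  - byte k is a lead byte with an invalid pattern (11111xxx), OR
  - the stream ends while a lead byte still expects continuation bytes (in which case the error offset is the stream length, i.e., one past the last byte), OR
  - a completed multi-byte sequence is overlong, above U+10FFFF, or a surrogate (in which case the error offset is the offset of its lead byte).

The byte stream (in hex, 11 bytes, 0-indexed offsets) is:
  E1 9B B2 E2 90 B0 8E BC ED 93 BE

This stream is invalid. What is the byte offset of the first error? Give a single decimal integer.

Answer: 6

Derivation:
Byte[0]=E1: 3-byte lead, need 2 cont bytes. acc=0x1
Byte[1]=9B: continuation. acc=(acc<<6)|0x1B=0x5B
Byte[2]=B2: continuation. acc=(acc<<6)|0x32=0x16F2
Completed: cp=U+16F2 (starts at byte 0)
Byte[3]=E2: 3-byte lead, need 2 cont bytes. acc=0x2
Byte[4]=90: continuation. acc=(acc<<6)|0x10=0x90
Byte[5]=B0: continuation. acc=(acc<<6)|0x30=0x2430
Completed: cp=U+2430 (starts at byte 3)
Byte[6]=8E: INVALID lead byte (not 0xxx/110x/1110/11110)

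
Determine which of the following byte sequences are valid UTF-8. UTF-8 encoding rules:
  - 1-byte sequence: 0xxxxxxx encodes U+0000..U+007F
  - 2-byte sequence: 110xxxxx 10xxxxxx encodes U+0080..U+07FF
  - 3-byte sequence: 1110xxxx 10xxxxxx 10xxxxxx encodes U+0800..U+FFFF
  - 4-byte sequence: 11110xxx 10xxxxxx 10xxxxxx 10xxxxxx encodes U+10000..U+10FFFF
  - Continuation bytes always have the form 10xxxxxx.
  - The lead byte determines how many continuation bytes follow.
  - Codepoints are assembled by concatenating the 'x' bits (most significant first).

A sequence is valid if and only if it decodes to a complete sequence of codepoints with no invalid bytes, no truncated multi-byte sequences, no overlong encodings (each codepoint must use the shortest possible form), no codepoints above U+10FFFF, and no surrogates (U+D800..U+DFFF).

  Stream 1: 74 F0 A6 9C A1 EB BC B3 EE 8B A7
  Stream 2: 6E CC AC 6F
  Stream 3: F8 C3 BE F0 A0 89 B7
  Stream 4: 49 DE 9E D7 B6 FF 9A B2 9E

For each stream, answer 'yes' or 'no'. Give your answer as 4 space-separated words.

Answer: yes yes no no

Derivation:
Stream 1: decodes cleanly. VALID
Stream 2: decodes cleanly. VALID
Stream 3: error at byte offset 0. INVALID
Stream 4: error at byte offset 5. INVALID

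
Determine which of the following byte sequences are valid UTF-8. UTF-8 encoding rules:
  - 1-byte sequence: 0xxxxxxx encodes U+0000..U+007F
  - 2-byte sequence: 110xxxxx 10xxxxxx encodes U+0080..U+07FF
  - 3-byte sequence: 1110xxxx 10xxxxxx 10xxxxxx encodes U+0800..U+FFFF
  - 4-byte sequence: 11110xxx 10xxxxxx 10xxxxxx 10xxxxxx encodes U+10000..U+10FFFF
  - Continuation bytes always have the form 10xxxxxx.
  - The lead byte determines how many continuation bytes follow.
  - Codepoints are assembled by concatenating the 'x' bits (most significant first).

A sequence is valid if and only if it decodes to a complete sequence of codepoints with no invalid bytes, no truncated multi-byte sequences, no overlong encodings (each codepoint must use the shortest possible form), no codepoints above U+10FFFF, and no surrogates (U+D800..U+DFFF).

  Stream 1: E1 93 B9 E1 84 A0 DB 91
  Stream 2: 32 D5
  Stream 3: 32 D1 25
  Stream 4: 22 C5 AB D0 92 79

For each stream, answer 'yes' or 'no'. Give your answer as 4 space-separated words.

Stream 1: decodes cleanly. VALID
Stream 2: error at byte offset 2. INVALID
Stream 3: error at byte offset 2. INVALID
Stream 4: decodes cleanly. VALID

Answer: yes no no yes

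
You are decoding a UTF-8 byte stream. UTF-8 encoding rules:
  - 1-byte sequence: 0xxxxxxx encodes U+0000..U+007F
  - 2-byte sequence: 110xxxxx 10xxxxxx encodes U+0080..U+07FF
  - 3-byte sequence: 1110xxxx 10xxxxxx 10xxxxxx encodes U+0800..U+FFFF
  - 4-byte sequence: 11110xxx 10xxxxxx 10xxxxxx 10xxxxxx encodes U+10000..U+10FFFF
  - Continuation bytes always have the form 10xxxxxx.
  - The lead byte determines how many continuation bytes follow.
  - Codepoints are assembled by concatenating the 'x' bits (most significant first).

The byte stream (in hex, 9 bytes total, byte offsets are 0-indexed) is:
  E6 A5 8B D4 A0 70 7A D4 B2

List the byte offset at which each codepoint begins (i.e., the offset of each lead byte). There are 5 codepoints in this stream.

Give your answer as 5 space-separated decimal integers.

Byte[0]=E6: 3-byte lead, need 2 cont bytes. acc=0x6
Byte[1]=A5: continuation. acc=(acc<<6)|0x25=0x1A5
Byte[2]=8B: continuation. acc=(acc<<6)|0x0B=0x694B
Completed: cp=U+694B (starts at byte 0)
Byte[3]=D4: 2-byte lead, need 1 cont bytes. acc=0x14
Byte[4]=A0: continuation. acc=(acc<<6)|0x20=0x520
Completed: cp=U+0520 (starts at byte 3)
Byte[5]=70: 1-byte ASCII. cp=U+0070
Byte[6]=7A: 1-byte ASCII. cp=U+007A
Byte[7]=D4: 2-byte lead, need 1 cont bytes. acc=0x14
Byte[8]=B2: continuation. acc=(acc<<6)|0x32=0x532
Completed: cp=U+0532 (starts at byte 7)

Answer: 0 3 5 6 7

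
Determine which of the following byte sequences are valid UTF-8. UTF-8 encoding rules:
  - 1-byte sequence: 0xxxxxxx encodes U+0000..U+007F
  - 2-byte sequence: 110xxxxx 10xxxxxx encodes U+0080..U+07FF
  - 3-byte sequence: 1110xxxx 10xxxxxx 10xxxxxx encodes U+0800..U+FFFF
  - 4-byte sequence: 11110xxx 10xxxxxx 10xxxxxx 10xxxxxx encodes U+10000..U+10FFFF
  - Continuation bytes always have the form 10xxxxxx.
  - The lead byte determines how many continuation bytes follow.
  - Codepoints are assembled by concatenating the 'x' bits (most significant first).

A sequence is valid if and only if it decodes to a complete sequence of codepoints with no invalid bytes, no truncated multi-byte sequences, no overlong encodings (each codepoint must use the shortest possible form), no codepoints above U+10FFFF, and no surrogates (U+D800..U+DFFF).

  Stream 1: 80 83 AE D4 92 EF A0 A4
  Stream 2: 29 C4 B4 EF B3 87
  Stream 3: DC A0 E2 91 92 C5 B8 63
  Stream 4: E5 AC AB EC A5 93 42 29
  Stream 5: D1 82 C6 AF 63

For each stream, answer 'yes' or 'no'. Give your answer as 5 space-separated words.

Stream 1: error at byte offset 0. INVALID
Stream 2: decodes cleanly. VALID
Stream 3: decodes cleanly. VALID
Stream 4: decodes cleanly. VALID
Stream 5: decodes cleanly. VALID

Answer: no yes yes yes yes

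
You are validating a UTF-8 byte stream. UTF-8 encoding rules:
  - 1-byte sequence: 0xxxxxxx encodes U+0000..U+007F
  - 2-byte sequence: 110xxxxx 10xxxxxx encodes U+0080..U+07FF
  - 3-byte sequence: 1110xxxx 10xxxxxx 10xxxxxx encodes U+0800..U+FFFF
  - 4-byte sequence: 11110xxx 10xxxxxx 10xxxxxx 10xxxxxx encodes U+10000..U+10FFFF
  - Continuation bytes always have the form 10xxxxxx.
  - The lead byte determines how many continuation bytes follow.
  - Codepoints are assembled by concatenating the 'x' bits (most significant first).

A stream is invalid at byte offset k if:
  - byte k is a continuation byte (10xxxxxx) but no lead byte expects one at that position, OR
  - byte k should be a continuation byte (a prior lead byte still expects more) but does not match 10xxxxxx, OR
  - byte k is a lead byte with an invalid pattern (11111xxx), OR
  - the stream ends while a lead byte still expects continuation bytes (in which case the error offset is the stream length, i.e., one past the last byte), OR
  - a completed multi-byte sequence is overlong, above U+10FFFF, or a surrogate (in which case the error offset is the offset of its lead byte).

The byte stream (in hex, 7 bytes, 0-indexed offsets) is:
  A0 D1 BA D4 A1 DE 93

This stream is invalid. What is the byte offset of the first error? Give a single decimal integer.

Byte[0]=A0: INVALID lead byte (not 0xxx/110x/1110/11110)

Answer: 0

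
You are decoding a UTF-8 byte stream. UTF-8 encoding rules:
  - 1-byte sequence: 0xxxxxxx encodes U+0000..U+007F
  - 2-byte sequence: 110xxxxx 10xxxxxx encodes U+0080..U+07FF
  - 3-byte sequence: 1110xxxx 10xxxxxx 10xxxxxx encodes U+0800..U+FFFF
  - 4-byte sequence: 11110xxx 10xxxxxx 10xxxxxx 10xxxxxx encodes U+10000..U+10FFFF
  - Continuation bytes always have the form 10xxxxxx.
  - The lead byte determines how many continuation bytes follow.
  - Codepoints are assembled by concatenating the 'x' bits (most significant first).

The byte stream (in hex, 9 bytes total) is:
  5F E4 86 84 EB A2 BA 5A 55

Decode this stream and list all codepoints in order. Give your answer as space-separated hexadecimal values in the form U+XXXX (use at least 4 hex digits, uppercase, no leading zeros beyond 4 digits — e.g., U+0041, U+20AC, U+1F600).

Byte[0]=5F: 1-byte ASCII. cp=U+005F
Byte[1]=E4: 3-byte lead, need 2 cont bytes. acc=0x4
Byte[2]=86: continuation. acc=(acc<<6)|0x06=0x106
Byte[3]=84: continuation. acc=(acc<<6)|0x04=0x4184
Completed: cp=U+4184 (starts at byte 1)
Byte[4]=EB: 3-byte lead, need 2 cont bytes. acc=0xB
Byte[5]=A2: continuation. acc=(acc<<6)|0x22=0x2E2
Byte[6]=BA: continuation. acc=(acc<<6)|0x3A=0xB8BA
Completed: cp=U+B8BA (starts at byte 4)
Byte[7]=5A: 1-byte ASCII. cp=U+005A
Byte[8]=55: 1-byte ASCII. cp=U+0055

Answer: U+005F U+4184 U+B8BA U+005A U+0055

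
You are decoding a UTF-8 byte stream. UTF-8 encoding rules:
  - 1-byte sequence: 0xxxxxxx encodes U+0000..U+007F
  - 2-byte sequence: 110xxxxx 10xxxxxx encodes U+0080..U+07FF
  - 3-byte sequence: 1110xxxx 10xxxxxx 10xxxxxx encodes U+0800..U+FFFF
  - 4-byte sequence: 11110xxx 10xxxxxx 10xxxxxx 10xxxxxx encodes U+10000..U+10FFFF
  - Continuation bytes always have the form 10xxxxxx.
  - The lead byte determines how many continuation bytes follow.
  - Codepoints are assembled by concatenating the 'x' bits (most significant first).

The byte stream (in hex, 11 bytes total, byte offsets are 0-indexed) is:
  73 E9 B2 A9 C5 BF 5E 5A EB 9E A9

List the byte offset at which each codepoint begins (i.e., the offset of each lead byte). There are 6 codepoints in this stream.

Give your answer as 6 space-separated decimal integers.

Byte[0]=73: 1-byte ASCII. cp=U+0073
Byte[1]=E9: 3-byte lead, need 2 cont bytes. acc=0x9
Byte[2]=B2: continuation. acc=(acc<<6)|0x32=0x272
Byte[3]=A9: continuation. acc=(acc<<6)|0x29=0x9CA9
Completed: cp=U+9CA9 (starts at byte 1)
Byte[4]=C5: 2-byte lead, need 1 cont bytes. acc=0x5
Byte[5]=BF: continuation. acc=(acc<<6)|0x3F=0x17F
Completed: cp=U+017F (starts at byte 4)
Byte[6]=5E: 1-byte ASCII. cp=U+005E
Byte[7]=5A: 1-byte ASCII. cp=U+005A
Byte[8]=EB: 3-byte lead, need 2 cont bytes. acc=0xB
Byte[9]=9E: continuation. acc=(acc<<6)|0x1E=0x2DE
Byte[10]=A9: continuation. acc=(acc<<6)|0x29=0xB7A9
Completed: cp=U+B7A9 (starts at byte 8)

Answer: 0 1 4 6 7 8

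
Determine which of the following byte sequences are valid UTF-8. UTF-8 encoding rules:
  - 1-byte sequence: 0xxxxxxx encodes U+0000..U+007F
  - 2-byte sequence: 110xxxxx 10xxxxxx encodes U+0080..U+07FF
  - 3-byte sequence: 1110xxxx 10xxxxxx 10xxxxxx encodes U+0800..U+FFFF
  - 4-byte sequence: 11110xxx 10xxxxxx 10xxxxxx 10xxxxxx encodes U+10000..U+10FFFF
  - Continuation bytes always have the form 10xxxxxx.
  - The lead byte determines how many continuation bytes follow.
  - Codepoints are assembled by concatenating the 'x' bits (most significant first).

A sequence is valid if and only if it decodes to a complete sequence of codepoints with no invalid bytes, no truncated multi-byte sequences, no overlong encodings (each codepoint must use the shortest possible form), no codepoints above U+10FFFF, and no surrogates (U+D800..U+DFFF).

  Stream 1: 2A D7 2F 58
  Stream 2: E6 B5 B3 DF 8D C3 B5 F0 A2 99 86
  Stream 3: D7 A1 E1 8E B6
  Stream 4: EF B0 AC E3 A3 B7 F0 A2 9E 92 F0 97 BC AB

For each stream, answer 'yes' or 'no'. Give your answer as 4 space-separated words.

Stream 1: error at byte offset 2. INVALID
Stream 2: decodes cleanly. VALID
Stream 3: decodes cleanly. VALID
Stream 4: decodes cleanly. VALID

Answer: no yes yes yes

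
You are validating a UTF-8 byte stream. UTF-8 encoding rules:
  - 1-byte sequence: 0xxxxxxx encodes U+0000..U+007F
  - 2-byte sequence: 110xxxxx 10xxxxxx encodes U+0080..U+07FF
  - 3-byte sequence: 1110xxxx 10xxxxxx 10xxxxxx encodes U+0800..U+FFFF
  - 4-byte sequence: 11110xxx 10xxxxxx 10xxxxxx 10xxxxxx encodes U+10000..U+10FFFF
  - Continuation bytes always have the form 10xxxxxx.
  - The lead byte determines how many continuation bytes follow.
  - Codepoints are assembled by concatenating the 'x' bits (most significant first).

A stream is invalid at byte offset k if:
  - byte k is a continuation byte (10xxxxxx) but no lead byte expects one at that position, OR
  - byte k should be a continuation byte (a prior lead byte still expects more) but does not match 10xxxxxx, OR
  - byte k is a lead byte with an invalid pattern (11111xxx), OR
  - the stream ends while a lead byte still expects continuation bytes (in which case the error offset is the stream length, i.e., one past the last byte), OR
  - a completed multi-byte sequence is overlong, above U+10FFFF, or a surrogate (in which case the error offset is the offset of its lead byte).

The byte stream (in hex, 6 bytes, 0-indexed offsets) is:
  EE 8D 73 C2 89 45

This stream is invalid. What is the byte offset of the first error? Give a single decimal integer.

Answer: 2

Derivation:
Byte[0]=EE: 3-byte lead, need 2 cont bytes. acc=0xE
Byte[1]=8D: continuation. acc=(acc<<6)|0x0D=0x38D
Byte[2]=73: expected 10xxxxxx continuation. INVALID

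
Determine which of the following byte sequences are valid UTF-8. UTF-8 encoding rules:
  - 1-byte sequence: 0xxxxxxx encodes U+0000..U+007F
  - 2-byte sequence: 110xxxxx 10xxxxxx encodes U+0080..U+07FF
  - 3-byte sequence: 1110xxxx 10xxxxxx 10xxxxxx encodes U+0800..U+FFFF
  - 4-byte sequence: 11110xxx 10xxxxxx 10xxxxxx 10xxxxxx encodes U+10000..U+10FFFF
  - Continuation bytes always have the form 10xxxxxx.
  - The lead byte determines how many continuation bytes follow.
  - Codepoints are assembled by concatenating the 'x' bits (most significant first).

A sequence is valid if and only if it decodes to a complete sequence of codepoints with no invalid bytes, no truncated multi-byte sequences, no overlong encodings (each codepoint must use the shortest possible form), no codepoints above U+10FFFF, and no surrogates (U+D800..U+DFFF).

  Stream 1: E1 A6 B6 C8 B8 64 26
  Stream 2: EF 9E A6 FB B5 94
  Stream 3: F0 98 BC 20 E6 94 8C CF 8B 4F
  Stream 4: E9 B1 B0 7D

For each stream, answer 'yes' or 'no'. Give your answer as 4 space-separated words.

Answer: yes no no yes

Derivation:
Stream 1: decodes cleanly. VALID
Stream 2: error at byte offset 3. INVALID
Stream 3: error at byte offset 3. INVALID
Stream 4: decodes cleanly. VALID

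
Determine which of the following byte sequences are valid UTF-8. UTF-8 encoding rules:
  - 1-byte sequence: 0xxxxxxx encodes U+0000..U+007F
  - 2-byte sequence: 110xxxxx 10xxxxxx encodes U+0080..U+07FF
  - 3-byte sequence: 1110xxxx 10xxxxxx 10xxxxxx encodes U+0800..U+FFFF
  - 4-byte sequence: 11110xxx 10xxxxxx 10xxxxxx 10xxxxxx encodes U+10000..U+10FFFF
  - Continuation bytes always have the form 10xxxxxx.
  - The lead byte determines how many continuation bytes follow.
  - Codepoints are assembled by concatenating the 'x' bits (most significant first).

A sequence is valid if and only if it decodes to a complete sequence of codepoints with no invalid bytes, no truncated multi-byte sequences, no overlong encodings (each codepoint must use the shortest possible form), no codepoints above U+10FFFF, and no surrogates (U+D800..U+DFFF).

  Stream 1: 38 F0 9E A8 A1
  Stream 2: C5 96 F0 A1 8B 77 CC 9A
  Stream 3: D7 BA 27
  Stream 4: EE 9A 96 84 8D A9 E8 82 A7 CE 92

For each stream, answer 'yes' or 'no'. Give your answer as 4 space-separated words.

Answer: yes no yes no

Derivation:
Stream 1: decodes cleanly. VALID
Stream 2: error at byte offset 5. INVALID
Stream 3: decodes cleanly. VALID
Stream 4: error at byte offset 3. INVALID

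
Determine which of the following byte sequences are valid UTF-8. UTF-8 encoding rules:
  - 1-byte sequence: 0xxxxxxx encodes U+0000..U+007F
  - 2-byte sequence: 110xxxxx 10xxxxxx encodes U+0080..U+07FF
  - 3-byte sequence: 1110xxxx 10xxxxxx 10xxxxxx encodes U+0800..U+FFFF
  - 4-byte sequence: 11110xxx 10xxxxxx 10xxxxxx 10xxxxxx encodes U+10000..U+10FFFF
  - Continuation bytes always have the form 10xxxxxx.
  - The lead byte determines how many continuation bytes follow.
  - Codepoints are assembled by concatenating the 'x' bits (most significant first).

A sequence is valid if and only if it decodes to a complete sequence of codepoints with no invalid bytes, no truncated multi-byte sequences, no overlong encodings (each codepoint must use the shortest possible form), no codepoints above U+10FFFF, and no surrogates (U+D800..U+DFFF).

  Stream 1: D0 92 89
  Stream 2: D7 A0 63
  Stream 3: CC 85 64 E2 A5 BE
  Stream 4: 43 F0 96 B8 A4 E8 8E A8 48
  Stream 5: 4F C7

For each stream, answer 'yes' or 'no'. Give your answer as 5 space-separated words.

Answer: no yes yes yes no

Derivation:
Stream 1: error at byte offset 2. INVALID
Stream 2: decodes cleanly. VALID
Stream 3: decodes cleanly. VALID
Stream 4: decodes cleanly. VALID
Stream 5: error at byte offset 2. INVALID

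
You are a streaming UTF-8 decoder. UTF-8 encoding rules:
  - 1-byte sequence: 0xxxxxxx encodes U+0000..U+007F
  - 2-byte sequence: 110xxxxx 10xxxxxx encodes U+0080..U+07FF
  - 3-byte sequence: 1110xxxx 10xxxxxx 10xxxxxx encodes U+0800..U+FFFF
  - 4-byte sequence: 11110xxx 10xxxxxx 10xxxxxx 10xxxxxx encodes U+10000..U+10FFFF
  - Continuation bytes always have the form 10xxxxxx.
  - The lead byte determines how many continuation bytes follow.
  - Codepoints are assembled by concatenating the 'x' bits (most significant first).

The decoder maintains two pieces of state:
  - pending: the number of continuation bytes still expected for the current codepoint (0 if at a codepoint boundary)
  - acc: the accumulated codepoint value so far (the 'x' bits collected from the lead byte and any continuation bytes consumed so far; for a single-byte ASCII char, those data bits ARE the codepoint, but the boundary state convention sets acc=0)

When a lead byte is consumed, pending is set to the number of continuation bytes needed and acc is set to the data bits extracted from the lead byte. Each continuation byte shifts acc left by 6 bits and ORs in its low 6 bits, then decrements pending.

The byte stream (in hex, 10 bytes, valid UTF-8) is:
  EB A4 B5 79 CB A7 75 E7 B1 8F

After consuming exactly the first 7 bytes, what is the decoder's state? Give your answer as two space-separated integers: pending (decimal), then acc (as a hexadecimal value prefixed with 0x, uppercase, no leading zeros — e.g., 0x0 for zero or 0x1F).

Byte[0]=EB: 3-byte lead. pending=2, acc=0xB
Byte[1]=A4: continuation. acc=(acc<<6)|0x24=0x2E4, pending=1
Byte[2]=B5: continuation. acc=(acc<<6)|0x35=0xB935, pending=0
Byte[3]=79: 1-byte. pending=0, acc=0x0
Byte[4]=CB: 2-byte lead. pending=1, acc=0xB
Byte[5]=A7: continuation. acc=(acc<<6)|0x27=0x2E7, pending=0
Byte[6]=75: 1-byte. pending=0, acc=0x0

Answer: 0 0x0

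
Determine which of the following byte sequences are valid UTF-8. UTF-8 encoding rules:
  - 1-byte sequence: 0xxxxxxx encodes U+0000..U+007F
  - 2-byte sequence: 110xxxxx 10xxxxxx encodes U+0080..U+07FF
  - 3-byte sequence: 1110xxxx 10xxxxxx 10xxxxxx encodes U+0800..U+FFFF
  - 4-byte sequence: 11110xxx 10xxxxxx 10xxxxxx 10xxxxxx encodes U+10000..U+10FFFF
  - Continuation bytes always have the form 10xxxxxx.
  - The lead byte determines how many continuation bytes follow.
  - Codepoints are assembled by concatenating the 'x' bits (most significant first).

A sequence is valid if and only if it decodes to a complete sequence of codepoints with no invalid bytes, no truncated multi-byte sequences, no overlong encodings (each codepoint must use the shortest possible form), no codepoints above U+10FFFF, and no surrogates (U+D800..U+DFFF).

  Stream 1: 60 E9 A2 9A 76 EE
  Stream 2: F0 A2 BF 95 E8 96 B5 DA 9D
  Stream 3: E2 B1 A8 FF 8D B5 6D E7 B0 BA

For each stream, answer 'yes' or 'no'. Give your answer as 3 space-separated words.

Stream 1: error at byte offset 6. INVALID
Stream 2: decodes cleanly. VALID
Stream 3: error at byte offset 3. INVALID

Answer: no yes no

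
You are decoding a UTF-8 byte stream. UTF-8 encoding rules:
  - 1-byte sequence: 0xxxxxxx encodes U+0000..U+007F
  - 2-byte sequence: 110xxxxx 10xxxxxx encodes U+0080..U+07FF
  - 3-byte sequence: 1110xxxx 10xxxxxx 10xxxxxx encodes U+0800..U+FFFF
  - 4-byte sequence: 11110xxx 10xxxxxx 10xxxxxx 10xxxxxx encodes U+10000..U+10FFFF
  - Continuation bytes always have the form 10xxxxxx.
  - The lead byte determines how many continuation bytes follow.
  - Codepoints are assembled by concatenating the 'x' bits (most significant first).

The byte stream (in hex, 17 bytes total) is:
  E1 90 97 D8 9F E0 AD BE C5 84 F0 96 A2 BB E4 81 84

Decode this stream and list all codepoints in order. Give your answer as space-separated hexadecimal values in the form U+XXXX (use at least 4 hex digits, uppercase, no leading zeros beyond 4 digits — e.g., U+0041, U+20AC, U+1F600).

Byte[0]=E1: 3-byte lead, need 2 cont bytes. acc=0x1
Byte[1]=90: continuation. acc=(acc<<6)|0x10=0x50
Byte[2]=97: continuation. acc=(acc<<6)|0x17=0x1417
Completed: cp=U+1417 (starts at byte 0)
Byte[3]=D8: 2-byte lead, need 1 cont bytes. acc=0x18
Byte[4]=9F: continuation. acc=(acc<<6)|0x1F=0x61F
Completed: cp=U+061F (starts at byte 3)
Byte[5]=E0: 3-byte lead, need 2 cont bytes. acc=0x0
Byte[6]=AD: continuation. acc=(acc<<6)|0x2D=0x2D
Byte[7]=BE: continuation. acc=(acc<<6)|0x3E=0xB7E
Completed: cp=U+0B7E (starts at byte 5)
Byte[8]=C5: 2-byte lead, need 1 cont bytes. acc=0x5
Byte[9]=84: continuation. acc=(acc<<6)|0x04=0x144
Completed: cp=U+0144 (starts at byte 8)
Byte[10]=F0: 4-byte lead, need 3 cont bytes. acc=0x0
Byte[11]=96: continuation. acc=(acc<<6)|0x16=0x16
Byte[12]=A2: continuation. acc=(acc<<6)|0x22=0x5A2
Byte[13]=BB: continuation. acc=(acc<<6)|0x3B=0x168BB
Completed: cp=U+168BB (starts at byte 10)
Byte[14]=E4: 3-byte lead, need 2 cont bytes. acc=0x4
Byte[15]=81: continuation. acc=(acc<<6)|0x01=0x101
Byte[16]=84: continuation. acc=(acc<<6)|0x04=0x4044
Completed: cp=U+4044 (starts at byte 14)

Answer: U+1417 U+061F U+0B7E U+0144 U+168BB U+4044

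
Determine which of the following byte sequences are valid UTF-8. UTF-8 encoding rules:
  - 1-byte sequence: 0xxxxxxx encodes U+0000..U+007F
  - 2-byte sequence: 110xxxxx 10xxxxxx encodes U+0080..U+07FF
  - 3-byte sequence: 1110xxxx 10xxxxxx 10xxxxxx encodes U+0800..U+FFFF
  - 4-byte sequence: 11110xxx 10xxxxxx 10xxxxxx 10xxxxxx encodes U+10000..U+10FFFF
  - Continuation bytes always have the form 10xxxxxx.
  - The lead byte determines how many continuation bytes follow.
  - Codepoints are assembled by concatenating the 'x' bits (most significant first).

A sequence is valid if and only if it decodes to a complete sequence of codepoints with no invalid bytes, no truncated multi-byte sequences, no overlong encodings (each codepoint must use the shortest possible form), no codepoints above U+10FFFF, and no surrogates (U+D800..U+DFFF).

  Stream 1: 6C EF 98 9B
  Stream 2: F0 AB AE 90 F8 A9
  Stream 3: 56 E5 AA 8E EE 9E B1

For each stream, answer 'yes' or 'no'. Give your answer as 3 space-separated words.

Stream 1: decodes cleanly. VALID
Stream 2: error at byte offset 4. INVALID
Stream 3: decodes cleanly. VALID

Answer: yes no yes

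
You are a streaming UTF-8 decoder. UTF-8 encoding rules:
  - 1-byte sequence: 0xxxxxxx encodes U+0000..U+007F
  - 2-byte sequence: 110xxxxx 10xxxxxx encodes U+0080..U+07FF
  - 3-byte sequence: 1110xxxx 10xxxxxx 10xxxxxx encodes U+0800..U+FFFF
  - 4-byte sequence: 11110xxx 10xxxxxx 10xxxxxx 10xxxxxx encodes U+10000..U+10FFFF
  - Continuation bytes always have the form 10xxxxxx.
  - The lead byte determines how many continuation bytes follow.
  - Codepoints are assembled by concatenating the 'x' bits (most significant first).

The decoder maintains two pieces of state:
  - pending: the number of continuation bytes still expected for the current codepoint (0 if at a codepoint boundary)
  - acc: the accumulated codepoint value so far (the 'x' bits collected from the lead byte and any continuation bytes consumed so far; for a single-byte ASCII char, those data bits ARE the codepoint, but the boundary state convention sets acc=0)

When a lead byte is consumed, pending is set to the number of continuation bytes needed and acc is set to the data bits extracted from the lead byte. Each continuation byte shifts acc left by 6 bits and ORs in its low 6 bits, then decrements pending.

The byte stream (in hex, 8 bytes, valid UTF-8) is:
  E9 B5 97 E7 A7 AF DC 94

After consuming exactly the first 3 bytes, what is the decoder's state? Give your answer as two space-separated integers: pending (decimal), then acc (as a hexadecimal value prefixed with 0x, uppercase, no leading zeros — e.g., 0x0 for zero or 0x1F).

Answer: 0 0x9D57

Derivation:
Byte[0]=E9: 3-byte lead. pending=2, acc=0x9
Byte[1]=B5: continuation. acc=(acc<<6)|0x35=0x275, pending=1
Byte[2]=97: continuation. acc=(acc<<6)|0x17=0x9D57, pending=0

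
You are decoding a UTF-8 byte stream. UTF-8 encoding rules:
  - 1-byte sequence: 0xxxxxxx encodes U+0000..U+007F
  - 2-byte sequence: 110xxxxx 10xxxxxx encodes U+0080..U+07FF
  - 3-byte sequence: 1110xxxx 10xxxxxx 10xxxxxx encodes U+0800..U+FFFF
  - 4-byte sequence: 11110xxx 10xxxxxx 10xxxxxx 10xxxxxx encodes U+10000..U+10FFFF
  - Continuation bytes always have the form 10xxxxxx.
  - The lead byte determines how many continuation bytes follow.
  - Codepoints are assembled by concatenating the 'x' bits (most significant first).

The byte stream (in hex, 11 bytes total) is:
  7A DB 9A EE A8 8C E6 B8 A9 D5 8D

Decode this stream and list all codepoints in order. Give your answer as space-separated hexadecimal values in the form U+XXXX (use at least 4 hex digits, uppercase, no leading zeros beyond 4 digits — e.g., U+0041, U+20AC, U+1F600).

Byte[0]=7A: 1-byte ASCII. cp=U+007A
Byte[1]=DB: 2-byte lead, need 1 cont bytes. acc=0x1B
Byte[2]=9A: continuation. acc=(acc<<6)|0x1A=0x6DA
Completed: cp=U+06DA (starts at byte 1)
Byte[3]=EE: 3-byte lead, need 2 cont bytes. acc=0xE
Byte[4]=A8: continuation. acc=(acc<<6)|0x28=0x3A8
Byte[5]=8C: continuation. acc=(acc<<6)|0x0C=0xEA0C
Completed: cp=U+EA0C (starts at byte 3)
Byte[6]=E6: 3-byte lead, need 2 cont bytes. acc=0x6
Byte[7]=B8: continuation. acc=(acc<<6)|0x38=0x1B8
Byte[8]=A9: continuation. acc=(acc<<6)|0x29=0x6E29
Completed: cp=U+6E29 (starts at byte 6)
Byte[9]=D5: 2-byte lead, need 1 cont bytes. acc=0x15
Byte[10]=8D: continuation. acc=(acc<<6)|0x0D=0x54D
Completed: cp=U+054D (starts at byte 9)

Answer: U+007A U+06DA U+EA0C U+6E29 U+054D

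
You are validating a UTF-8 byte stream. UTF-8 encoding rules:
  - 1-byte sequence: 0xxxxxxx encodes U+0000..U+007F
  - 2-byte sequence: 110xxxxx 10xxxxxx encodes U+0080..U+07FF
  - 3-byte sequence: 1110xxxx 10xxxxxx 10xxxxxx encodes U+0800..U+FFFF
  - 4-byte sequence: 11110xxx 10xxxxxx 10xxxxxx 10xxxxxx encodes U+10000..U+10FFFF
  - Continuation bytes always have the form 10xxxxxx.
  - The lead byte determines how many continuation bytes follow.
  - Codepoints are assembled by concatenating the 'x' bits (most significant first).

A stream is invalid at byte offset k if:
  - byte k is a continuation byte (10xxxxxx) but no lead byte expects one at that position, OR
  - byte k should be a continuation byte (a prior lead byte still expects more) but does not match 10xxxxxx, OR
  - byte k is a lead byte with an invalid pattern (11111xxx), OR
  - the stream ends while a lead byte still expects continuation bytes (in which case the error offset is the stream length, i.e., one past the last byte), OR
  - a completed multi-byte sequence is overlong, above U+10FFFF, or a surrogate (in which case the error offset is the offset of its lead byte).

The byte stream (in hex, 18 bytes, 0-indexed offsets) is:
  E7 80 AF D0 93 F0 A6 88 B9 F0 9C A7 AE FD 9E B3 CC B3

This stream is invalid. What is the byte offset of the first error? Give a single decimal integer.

Answer: 13

Derivation:
Byte[0]=E7: 3-byte lead, need 2 cont bytes. acc=0x7
Byte[1]=80: continuation. acc=(acc<<6)|0x00=0x1C0
Byte[2]=AF: continuation. acc=(acc<<6)|0x2F=0x702F
Completed: cp=U+702F (starts at byte 0)
Byte[3]=D0: 2-byte lead, need 1 cont bytes. acc=0x10
Byte[4]=93: continuation. acc=(acc<<6)|0x13=0x413
Completed: cp=U+0413 (starts at byte 3)
Byte[5]=F0: 4-byte lead, need 3 cont bytes. acc=0x0
Byte[6]=A6: continuation. acc=(acc<<6)|0x26=0x26
Byte[7]=88: continuation. acc=(acc<<6)|0x08=0x988
Byte[8]=B9: continuation. acc=(acc<<6)|0x39=0x26239
Completed: cp=U+26239 (starts at byte 5)
Byte[9]=F0: 4-byte lead, need 3 cont bytes. acc=0x0
Byte[10]=9C: continuation. acc=(acc<<6)|0x1C=0x1C
Byte[11]=A7: continuation. acc=(acc<<6)|0x27=0x727
Byte[12]=AE: continuation. acc=(acc<<6)|0x2E=0x1C9EE
Completed: cp=U+1C9EE (starts at byte 9)
Byte[13]=FD: INVALID lead byte (not 0xxx/110x/1110/11110)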